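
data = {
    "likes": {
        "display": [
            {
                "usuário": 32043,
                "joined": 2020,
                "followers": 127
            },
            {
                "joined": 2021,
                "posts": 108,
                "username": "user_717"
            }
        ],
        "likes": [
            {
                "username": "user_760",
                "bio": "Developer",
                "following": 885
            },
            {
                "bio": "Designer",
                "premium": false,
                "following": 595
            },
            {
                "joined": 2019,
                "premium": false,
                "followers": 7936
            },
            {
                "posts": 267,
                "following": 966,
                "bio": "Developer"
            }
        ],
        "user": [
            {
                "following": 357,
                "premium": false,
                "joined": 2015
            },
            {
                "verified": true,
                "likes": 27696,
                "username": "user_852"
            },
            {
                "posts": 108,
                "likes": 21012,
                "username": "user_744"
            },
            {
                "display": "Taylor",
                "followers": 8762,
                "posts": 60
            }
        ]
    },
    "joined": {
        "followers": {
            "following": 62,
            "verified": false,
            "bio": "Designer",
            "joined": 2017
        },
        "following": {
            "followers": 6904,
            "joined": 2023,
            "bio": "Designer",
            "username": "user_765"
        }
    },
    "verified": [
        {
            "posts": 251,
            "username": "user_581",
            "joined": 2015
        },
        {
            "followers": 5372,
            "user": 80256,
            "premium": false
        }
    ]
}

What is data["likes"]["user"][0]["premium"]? False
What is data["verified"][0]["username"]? "user_581"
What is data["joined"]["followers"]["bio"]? "Designer"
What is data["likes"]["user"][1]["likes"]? 27696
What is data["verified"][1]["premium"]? False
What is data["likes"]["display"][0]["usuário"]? 32043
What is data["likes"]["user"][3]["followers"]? 8762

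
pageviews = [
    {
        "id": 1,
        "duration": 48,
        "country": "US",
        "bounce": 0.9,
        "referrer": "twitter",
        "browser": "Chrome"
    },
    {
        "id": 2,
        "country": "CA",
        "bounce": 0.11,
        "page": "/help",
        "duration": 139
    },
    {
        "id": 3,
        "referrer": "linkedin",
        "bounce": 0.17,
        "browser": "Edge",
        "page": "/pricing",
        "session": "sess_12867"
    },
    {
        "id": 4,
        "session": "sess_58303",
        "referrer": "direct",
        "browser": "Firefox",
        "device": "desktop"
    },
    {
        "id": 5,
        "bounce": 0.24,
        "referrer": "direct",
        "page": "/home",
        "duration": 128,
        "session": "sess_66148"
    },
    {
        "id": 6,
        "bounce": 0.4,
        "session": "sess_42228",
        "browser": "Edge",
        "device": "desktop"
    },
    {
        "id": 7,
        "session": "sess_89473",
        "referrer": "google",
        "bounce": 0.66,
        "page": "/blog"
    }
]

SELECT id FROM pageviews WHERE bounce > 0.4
[1, 7]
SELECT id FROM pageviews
[1, 2, 3, 4, 5, 6, 7]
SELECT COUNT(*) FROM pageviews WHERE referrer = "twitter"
1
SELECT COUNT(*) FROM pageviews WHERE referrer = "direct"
2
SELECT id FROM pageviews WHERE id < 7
[1, 2, 3, 4, 5, 6]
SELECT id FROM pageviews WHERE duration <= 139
[1, 2, 5]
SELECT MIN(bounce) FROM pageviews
0.11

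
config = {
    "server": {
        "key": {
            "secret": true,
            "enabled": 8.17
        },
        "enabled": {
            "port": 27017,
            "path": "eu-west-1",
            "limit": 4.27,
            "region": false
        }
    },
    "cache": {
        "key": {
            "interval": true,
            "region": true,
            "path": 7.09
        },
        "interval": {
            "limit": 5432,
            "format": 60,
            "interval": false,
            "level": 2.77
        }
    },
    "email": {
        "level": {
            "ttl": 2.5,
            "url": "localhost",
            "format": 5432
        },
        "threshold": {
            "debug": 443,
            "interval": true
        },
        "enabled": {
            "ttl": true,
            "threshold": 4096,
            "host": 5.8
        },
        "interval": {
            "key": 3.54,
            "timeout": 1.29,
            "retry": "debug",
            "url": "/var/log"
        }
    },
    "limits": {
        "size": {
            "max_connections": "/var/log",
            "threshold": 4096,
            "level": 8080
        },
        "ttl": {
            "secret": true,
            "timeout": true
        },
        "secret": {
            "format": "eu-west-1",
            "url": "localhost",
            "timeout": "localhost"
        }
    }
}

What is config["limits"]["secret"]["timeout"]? "localhost"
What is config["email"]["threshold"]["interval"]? True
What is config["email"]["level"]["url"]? "localhost"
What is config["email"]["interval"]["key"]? 3.54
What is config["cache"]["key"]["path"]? 7.09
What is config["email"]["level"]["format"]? 5432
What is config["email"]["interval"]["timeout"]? 1.29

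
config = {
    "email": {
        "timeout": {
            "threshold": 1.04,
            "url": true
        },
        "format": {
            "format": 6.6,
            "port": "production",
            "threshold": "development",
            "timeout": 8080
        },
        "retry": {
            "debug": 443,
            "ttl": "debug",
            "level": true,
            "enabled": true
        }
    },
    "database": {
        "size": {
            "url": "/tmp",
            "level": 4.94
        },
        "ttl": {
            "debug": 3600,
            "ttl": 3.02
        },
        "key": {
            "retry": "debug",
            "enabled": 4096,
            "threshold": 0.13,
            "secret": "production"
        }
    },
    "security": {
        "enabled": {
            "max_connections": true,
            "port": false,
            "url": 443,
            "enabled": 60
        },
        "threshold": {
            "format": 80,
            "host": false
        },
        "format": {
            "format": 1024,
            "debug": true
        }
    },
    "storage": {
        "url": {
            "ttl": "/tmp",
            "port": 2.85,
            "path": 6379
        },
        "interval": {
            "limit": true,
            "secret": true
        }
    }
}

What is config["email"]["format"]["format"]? 6.6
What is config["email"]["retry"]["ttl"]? "debug"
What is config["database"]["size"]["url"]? "/tmp"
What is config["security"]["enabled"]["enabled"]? 60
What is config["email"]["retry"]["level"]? True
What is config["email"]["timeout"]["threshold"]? 1.04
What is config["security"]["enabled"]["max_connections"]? True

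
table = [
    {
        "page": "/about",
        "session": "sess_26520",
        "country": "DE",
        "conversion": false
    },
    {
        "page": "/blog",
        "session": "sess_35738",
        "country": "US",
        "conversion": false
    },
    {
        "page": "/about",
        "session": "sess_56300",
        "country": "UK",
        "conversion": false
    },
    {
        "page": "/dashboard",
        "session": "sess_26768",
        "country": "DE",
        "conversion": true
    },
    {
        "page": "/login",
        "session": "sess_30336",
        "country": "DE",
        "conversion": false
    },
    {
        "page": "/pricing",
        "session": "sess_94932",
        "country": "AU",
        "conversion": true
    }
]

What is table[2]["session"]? "sess_56300"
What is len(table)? 6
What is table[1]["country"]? "US"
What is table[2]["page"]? "/about"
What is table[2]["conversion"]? False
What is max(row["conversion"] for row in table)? True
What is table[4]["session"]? "sess_30336"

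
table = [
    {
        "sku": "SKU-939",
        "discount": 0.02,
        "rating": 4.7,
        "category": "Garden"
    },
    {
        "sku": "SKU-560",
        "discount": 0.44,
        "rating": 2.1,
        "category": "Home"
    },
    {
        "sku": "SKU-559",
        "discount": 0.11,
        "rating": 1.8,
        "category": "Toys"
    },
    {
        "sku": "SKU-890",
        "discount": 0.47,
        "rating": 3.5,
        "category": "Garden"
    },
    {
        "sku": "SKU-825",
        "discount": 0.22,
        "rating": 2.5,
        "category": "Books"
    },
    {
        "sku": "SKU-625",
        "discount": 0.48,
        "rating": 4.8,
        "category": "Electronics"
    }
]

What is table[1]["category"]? "Home"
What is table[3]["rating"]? 3.5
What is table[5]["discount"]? 0.48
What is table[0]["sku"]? "SKU-939"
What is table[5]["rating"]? 4.8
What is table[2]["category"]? "Toys"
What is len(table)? 6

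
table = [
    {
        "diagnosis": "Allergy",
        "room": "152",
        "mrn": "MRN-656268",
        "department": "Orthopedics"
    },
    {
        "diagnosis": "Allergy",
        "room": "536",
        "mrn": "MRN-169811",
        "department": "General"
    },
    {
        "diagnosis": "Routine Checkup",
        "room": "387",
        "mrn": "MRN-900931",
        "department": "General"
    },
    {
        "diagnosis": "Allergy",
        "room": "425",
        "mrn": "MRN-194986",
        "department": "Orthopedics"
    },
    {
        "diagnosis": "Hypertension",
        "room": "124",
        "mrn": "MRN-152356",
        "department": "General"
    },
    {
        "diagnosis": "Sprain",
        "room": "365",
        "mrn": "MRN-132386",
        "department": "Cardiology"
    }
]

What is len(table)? 6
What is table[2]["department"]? "General"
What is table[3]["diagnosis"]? "Allergy"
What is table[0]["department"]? "Orthopedics"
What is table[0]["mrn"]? "MRN-656268"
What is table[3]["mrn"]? "MRN-194986"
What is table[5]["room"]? "365"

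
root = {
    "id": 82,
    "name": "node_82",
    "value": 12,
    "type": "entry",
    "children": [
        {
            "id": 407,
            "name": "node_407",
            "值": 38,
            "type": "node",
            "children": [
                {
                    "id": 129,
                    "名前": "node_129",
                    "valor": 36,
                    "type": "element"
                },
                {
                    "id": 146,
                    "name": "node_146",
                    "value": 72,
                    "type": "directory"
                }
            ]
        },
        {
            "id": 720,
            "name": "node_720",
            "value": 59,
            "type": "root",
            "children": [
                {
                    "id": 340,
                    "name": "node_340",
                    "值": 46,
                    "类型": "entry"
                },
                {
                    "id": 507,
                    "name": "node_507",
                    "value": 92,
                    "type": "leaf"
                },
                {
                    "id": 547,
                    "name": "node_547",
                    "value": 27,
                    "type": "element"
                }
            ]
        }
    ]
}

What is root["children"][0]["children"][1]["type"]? "directory"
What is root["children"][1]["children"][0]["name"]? "node_340"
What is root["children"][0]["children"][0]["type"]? "element"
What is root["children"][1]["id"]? 720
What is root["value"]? 12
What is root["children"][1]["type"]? "root"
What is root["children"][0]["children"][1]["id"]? 146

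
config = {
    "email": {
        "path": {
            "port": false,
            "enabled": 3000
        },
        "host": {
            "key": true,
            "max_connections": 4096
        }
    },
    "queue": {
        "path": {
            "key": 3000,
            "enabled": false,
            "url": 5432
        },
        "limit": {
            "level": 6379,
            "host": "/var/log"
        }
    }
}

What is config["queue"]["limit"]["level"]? 6379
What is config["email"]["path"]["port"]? False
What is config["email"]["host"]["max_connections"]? 4096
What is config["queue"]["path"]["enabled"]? False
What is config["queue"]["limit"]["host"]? "/var/log"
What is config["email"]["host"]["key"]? True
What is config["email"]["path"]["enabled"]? 3000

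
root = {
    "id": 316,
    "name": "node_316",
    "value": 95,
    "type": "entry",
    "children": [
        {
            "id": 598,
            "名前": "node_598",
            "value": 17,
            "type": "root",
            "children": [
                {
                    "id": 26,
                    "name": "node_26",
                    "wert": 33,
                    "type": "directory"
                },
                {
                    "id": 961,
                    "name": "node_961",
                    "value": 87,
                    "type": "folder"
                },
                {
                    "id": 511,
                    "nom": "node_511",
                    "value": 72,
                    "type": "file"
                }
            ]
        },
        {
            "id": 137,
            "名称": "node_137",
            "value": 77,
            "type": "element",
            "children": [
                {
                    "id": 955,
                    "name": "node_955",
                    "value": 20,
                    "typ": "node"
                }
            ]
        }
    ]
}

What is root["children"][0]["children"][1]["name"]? "node_961"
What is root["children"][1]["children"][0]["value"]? 20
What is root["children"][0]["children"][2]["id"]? 511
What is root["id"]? 316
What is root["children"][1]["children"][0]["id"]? 955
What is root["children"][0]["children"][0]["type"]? "directory"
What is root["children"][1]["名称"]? "node_137"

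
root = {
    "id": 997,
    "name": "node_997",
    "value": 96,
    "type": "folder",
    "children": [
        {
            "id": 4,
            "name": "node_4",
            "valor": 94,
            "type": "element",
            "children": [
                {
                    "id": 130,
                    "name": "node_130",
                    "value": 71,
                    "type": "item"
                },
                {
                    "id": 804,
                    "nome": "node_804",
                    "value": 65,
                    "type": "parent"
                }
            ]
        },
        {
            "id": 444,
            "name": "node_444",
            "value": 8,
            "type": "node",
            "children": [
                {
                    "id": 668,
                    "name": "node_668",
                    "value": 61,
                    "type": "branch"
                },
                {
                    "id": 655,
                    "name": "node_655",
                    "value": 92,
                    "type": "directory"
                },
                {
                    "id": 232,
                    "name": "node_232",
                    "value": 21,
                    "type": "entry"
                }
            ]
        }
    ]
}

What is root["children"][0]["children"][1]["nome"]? "node_804"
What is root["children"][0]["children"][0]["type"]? "item"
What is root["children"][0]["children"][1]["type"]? "parent"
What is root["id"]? 997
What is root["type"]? "folder"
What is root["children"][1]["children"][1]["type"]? "directory"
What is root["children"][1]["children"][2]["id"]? 232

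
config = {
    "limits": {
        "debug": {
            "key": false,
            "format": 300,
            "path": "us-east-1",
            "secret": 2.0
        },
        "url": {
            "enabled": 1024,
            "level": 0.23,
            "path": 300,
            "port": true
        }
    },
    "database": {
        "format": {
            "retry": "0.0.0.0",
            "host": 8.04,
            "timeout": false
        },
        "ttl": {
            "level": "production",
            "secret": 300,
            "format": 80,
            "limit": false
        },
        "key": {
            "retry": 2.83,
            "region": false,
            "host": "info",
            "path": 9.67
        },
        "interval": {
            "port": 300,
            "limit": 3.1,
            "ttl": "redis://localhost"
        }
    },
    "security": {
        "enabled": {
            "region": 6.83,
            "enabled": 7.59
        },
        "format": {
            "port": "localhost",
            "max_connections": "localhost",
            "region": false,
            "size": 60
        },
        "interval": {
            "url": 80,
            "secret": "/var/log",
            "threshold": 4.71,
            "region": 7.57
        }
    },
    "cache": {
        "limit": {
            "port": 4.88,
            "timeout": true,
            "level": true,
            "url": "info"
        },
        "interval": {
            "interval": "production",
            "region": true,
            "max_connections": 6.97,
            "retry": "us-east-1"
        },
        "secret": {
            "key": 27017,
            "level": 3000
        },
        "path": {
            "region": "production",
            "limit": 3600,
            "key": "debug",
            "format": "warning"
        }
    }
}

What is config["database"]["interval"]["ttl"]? "redis://localhost"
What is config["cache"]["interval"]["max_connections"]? 6.97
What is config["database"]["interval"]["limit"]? 3.1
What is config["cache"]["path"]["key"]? "debug"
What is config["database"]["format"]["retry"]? "0.0.0.0"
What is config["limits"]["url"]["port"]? True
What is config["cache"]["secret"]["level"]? 3000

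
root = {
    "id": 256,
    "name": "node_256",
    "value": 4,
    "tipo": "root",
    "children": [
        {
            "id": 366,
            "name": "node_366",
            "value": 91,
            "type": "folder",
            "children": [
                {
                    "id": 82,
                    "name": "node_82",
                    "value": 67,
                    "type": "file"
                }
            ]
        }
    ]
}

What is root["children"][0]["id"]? 366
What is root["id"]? 256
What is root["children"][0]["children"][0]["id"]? 82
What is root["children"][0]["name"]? "node_366"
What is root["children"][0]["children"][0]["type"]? "file"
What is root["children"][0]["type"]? "folder"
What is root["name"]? "node_256"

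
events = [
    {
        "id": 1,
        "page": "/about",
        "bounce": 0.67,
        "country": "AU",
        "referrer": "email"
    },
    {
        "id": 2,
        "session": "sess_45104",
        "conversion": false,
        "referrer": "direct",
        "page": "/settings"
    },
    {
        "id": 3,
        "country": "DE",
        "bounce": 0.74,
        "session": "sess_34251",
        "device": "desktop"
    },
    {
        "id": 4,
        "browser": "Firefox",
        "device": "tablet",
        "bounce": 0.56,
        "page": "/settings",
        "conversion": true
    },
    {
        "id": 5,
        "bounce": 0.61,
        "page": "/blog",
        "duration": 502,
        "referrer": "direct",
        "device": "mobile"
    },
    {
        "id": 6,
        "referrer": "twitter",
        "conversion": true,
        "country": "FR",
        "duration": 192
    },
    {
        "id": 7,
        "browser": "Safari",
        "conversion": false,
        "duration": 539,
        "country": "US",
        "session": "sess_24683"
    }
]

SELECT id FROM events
[1, 2, 3, 4, 5, 6, 7]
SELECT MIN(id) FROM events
1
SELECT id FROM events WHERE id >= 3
[3, 4, 5, 6, 7]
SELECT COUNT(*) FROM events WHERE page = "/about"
1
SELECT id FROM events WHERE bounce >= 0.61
[1, 3, 5]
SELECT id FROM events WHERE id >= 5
[5, 6, 7]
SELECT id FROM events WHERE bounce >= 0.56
[1, 3, 4, 5]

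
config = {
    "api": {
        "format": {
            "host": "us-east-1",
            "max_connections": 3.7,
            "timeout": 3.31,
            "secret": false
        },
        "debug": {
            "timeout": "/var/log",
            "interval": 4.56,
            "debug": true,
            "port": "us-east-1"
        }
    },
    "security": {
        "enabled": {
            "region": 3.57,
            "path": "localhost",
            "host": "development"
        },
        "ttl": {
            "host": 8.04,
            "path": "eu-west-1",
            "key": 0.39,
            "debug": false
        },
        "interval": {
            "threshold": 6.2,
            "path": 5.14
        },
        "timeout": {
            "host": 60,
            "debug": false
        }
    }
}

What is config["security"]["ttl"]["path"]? "eu-west-1"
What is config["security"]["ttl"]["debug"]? False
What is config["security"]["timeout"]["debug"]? False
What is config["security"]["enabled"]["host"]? "development"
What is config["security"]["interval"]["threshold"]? 6.2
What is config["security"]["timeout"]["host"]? 60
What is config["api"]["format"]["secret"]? False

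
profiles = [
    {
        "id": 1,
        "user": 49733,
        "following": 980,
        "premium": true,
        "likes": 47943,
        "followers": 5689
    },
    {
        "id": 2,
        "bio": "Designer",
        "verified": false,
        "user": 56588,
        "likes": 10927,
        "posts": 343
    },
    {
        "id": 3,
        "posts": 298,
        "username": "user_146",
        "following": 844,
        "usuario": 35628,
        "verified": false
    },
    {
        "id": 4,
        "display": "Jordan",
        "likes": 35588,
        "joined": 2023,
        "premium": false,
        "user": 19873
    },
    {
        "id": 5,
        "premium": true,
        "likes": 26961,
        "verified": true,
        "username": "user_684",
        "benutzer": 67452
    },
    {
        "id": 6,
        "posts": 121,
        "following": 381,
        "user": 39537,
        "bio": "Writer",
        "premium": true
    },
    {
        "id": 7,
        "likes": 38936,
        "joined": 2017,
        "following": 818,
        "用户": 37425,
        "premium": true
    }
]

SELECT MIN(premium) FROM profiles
False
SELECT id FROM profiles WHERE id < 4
[1, 2, 3]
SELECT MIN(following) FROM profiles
381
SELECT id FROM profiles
[1, 2, 3, 4, 5, 6, 7]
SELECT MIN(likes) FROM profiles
10927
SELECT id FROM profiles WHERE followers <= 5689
[1]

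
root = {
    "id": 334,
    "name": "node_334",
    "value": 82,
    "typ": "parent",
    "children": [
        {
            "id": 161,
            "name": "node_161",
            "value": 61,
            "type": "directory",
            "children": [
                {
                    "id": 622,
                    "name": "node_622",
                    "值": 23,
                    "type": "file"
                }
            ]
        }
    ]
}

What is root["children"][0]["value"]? 61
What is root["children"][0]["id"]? 161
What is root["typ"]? "parent"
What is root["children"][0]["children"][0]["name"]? "node_622"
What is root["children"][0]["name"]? "node_161"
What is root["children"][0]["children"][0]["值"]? 23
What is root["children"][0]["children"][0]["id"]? 622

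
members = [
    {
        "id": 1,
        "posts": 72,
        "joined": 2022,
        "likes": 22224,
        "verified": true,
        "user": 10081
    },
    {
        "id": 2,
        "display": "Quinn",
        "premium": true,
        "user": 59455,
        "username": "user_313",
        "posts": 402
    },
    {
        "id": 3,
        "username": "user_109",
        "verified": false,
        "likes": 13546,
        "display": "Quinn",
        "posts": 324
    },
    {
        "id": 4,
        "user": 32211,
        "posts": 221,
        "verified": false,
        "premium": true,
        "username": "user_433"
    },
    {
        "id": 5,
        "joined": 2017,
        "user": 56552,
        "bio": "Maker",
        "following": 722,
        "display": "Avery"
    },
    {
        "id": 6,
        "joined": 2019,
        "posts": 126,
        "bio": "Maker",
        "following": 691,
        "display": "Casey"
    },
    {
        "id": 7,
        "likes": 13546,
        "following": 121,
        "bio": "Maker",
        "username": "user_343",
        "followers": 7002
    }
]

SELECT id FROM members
[1, 2, 3, 4, 5, 6, 7]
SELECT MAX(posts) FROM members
402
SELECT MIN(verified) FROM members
False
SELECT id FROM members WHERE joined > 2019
[1]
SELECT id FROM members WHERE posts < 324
[1, 4, 6]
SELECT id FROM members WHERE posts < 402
[1, 3, 4, 6]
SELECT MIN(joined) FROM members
2017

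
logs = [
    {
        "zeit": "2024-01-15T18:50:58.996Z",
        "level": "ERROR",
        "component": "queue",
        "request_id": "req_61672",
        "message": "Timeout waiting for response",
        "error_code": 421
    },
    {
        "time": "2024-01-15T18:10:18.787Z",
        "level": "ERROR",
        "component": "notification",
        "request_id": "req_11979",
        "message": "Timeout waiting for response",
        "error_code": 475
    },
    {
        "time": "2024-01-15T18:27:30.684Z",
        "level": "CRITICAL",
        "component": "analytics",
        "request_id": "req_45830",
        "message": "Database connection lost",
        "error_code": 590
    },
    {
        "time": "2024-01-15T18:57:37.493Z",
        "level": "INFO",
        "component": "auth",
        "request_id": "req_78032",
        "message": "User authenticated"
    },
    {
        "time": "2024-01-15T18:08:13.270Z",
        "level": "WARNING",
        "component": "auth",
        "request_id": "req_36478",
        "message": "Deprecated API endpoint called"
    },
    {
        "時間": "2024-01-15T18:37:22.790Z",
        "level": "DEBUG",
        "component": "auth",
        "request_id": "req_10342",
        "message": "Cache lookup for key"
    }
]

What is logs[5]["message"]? "Cache lookup for key"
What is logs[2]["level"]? "CRITICAL"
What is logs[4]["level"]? "WARNING"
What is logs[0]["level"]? "ERROR"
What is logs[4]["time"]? "2024-01-15T18:08:13.270Z"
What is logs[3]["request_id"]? "req_78032"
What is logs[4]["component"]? "auth"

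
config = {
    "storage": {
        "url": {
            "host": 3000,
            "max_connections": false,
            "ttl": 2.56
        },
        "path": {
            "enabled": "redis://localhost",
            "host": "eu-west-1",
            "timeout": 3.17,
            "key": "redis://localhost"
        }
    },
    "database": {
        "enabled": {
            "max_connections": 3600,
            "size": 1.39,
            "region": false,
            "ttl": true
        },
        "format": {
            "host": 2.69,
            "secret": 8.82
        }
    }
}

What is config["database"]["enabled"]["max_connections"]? 3600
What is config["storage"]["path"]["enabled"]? "redis://localhost"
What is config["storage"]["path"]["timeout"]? 3.17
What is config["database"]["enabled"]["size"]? 1.39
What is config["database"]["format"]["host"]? 2.69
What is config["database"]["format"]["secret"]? 8.82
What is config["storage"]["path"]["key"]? "redis://localhost"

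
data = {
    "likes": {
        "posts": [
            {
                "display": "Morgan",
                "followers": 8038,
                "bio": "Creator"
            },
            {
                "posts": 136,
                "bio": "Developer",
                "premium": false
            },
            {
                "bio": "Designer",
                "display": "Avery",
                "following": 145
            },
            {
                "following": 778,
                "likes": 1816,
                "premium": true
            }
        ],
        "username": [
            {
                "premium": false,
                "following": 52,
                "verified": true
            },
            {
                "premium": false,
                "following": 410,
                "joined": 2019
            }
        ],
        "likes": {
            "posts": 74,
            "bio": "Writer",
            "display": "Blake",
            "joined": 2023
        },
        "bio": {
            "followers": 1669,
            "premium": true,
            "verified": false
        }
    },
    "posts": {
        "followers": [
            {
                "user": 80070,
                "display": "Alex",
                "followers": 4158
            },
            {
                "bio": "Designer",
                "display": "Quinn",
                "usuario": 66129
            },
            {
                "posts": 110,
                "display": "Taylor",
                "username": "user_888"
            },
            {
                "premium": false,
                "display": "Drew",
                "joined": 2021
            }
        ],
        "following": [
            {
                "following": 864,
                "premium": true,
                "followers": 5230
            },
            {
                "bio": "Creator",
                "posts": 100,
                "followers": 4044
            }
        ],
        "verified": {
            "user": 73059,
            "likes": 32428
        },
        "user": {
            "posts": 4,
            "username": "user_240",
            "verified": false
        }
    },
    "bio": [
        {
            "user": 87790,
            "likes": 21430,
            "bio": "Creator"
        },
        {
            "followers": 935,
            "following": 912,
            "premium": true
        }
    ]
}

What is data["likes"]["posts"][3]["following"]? 778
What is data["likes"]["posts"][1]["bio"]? "Developer"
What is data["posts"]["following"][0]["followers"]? 5230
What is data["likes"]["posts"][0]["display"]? "Morgan"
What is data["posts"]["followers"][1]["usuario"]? 66129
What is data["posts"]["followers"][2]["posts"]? 110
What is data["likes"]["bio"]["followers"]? 1669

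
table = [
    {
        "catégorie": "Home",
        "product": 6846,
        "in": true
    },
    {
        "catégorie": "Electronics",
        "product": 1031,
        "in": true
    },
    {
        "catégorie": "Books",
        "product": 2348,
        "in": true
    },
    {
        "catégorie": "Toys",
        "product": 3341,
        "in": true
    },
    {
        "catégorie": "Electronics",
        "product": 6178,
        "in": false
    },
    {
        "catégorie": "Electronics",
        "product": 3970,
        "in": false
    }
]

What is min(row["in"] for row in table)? False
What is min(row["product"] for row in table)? 1031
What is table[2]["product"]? 2348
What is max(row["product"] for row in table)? 6846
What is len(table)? 6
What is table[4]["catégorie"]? "Electronics"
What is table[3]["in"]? True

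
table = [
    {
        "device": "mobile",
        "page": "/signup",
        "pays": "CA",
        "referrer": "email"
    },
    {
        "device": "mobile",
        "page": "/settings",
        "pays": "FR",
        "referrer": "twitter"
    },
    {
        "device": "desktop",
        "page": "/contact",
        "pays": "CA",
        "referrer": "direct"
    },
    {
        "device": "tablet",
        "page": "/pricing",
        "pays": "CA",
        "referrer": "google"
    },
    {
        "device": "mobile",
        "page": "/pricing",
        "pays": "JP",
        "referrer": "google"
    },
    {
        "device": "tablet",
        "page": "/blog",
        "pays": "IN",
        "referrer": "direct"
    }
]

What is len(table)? 6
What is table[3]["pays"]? "CA"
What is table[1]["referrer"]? "twitter"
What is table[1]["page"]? "/settings"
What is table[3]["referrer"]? "google"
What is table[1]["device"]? "mobile"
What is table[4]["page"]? "/pricing"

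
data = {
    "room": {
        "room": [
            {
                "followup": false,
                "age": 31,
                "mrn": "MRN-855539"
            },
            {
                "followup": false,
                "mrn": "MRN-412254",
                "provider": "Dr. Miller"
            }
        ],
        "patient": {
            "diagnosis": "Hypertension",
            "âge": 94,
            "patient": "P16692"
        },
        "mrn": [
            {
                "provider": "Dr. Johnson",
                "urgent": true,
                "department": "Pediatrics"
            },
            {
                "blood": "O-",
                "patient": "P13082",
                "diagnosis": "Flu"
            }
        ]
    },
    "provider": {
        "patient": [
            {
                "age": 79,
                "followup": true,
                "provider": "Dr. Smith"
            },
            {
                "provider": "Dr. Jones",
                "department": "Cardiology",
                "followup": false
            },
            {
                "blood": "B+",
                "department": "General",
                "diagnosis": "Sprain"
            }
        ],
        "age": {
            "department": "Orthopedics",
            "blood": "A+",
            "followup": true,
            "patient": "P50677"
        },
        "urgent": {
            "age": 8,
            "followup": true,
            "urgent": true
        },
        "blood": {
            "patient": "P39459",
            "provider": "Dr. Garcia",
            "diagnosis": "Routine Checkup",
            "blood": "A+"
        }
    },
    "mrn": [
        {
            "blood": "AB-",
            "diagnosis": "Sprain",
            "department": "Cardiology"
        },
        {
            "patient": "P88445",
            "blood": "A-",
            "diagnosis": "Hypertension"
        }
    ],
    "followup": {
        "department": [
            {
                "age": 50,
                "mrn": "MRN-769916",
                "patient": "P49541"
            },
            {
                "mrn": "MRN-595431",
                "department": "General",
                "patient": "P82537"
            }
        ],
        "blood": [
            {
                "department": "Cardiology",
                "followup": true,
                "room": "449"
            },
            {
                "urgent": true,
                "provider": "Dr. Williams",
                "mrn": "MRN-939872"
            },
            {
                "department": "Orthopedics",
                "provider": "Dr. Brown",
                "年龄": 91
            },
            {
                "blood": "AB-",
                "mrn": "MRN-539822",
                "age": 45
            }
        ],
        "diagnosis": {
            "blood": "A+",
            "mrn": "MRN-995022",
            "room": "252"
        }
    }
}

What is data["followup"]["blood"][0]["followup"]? True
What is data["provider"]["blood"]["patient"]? "P39459"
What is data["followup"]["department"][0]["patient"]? "P49541"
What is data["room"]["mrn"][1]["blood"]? "O-"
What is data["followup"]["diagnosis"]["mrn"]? "MRN-995022"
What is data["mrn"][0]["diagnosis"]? "Sprain"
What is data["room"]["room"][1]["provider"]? "Dr. Miller"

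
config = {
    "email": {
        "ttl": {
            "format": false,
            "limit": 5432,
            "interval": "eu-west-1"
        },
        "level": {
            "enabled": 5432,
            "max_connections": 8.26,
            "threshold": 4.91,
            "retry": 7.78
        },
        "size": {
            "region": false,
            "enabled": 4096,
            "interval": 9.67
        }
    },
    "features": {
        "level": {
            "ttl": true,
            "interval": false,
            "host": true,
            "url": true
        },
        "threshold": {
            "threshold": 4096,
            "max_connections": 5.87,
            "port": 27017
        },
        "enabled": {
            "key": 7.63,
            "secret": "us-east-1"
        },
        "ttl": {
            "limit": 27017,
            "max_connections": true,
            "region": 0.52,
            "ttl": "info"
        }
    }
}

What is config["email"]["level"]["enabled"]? 5432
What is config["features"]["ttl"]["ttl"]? "info"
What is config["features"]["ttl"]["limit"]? 27017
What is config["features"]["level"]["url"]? True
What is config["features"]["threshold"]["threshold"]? 4096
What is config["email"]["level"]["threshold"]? 4.91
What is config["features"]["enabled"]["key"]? 7.63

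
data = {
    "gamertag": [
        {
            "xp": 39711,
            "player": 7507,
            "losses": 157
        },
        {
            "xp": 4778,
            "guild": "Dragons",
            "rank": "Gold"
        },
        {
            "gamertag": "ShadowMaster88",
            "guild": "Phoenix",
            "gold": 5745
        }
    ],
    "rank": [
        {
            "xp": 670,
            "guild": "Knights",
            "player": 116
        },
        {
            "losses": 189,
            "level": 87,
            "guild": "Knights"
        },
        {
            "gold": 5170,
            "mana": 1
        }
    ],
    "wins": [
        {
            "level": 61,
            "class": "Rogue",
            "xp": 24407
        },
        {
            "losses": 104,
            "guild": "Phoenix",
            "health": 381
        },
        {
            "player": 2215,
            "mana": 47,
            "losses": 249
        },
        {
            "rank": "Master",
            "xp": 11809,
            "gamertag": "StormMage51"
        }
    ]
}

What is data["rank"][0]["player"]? 116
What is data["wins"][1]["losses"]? 104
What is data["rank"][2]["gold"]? 5170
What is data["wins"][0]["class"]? "Rogue"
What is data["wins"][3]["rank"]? "Master"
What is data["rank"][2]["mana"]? 1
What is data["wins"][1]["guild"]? "Phoenix"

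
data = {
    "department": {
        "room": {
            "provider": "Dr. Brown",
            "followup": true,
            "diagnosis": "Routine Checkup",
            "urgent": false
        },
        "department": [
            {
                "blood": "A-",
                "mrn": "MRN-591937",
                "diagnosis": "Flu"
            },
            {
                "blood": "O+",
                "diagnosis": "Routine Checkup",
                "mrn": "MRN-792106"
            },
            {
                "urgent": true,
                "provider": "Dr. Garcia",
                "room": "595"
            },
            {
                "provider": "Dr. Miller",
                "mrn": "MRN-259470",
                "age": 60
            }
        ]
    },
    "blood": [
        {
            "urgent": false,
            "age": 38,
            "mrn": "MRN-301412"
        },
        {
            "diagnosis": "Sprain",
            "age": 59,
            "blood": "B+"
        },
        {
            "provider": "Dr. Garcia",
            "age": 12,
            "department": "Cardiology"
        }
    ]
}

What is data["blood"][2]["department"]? "Cardiology"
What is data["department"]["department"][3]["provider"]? "Dr. Miller"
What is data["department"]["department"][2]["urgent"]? True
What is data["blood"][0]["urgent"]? False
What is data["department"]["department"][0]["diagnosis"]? "Flu"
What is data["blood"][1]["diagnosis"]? "Sprain"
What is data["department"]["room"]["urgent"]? False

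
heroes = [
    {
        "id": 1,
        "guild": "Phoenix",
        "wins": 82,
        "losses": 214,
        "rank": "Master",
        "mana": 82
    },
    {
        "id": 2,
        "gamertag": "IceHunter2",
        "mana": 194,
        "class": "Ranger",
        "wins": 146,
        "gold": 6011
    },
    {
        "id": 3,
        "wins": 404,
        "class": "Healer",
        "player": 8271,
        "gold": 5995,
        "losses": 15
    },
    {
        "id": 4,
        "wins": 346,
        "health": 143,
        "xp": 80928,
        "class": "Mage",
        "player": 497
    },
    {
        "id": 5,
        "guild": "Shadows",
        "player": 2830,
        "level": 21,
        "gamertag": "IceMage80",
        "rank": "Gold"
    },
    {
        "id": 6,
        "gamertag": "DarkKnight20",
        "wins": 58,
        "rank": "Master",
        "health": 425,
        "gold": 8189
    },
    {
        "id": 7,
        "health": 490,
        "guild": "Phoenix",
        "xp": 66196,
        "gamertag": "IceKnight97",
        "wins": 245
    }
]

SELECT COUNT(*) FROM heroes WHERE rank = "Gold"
1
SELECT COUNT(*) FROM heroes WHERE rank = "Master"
2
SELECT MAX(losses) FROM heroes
214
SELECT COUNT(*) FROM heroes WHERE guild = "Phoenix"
2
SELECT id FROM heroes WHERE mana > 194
[]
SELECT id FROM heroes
[1, 2, 3, 4, 5, 6, 7]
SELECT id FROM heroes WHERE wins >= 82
[1, 2, 3, 4, 7]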